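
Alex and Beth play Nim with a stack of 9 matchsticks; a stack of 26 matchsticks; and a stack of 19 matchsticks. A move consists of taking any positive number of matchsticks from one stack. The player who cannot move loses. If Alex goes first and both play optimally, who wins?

Nim-sum: 9 XOR 26 XOR 19 = 0.
The nim-sum is 0, so this is a P-position: the player to move is in a losing position under optimal play; Alex is about to move from it and so loses — Beth wins.

Beth wins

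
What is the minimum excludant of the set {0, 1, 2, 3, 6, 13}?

The values 0, 1, 2, 3 are all present; 4 is the first non-negative integer missing from the set.

4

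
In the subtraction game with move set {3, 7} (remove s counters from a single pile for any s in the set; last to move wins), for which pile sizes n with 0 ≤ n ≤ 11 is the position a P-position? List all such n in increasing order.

0, 1, 2, 6, 10, 11

Build the Grundy sequence with g(k) = mex{g(k−s) : s ∈ {3, 7}, s ≤ k}:
g(0) = mex{} = 0
g(1) = mex{} = 0
g(2) = mex{} = 0
g(3) = mex{0} = 1
g(4) = mex{0} = 1
g(5) = mex{0} = 1
g(6) = mex{1} = 0
g(7) = mex{0,1} = 2
g(8) = mex{0,1} = 2
g(9) = mex{0} = 1
g(10) = mex{1,2} = 0
g(11) = mex{1,2} = 0
The P-positions (g = 0) in 0..11 are 0, 1, 2, 6, 10, 11.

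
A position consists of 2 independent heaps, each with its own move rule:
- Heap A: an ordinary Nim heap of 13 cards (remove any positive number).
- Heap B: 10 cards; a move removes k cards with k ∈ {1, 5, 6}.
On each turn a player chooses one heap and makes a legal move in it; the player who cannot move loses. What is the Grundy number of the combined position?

Heap A is a plain Nim heap of size 13, so its Grundy value is 13.
Grundy values for heap B (subtraction set {1, 5, 6}):
g(0) = mex{} = 0
g(1) = mex{0} = 1
g(2) = mex{1} = 0
g(3) = mex{0} = 1
g(4) = mex{1} = 0
g(5) = mex{0} = 1
g(6) = mex{0,1} = 2
g(7) = mex{0,1,2} = 3
g(8) = mex{0,1,3} = 2
g(9) = mex{0,1,2} = 3
g(10) = mex{0,1,3} = 2
So g(10) = 2.
By the Sprague-Grundy theorem, the Grundy value of a sum of independent games is the XOR of the component values.
Combined value = 13 XOR 2 = 15.

15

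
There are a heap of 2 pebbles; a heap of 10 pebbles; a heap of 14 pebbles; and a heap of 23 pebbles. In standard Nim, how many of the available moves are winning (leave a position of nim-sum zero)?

1

Compute the nim-sum pairwise:
2 ^ 10 = 8
8 ^ 14 = 6
6 ^ 23 = 17
The overall nim-sum is X = 17. A heap of size p has a winning move iff p XOR X < p (reduce it to p XOR X).
  2: 2 XOR 17 = 19 ≥ 2 — no move.
  10: 10 XOR 17 = 27 ≥ 10 — no move.
  14: 14 XOR 17 = 31 ≥ 14 — no move.
  23: 23 XOR 17 = 6 < 23 — winning move (to 6).
That gives 1 winning move.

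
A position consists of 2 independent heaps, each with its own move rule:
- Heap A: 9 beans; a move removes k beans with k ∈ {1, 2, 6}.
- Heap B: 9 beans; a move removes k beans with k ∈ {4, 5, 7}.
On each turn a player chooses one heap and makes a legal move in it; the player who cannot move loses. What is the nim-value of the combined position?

For heap A, compute g(0), g(1), … with moves {1, 2, 6}:
g(0) = mex{} = 0
g(1) = mex{0} = 1
g(2) = mex{0,1} = 2
g(3) = mex{1,2} = 0
g(4) = mex{0,2} = 1
g(5) = mex{0,1} = 2
g(6) = mex{0,1,2} = 3
g(7) = mex{1,2,3} = 0
g(8) = mex{0,2,3} = 1
g(9) = mex{0,1} = 2
So g(9) = 2.
For heap B, compute g(0), g(1), … with moves {4, 5, 7}:
k:     0  1  2  3  4  5  6  7  8  9
g(k):  0  0  0  0  1  1  1  1  2  2
So g(9) = 2.
By the Sprague-Grundy theorem, the Grundy value of a sum of independent games is the XOR of the component values.
Combined value = 2 XOR 2 = 0.

0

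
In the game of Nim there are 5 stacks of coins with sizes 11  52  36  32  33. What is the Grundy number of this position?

Bitwise XOR of the heap sizes:
  001011  (11)
  110100  (52)
  100100  (36)
  100000  (32)
  100001  (33)
  ------
  011010  (26)

26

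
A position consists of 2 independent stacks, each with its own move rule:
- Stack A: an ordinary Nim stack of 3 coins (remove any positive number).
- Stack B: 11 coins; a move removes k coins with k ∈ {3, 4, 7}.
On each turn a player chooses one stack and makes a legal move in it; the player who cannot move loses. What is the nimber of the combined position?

Stack A is a plain Nim stack of size 3, so its Grundy value is 3.
For stack B, compute g(0), g(1), … with moves {3, 4, 7}:
g(0) = mex{} = 0
g(1) = mex{} = 0
g(2) = mex{} = 0
g(3) = mex{0} = 1
g(4) = mex{0} = 1
g(5) = mex{0} = 1
g(6) = mex{0,1} = 2
g(7) = mex{0,1} = 2
g(8) = mex{0,1} = 2
g(9) = mex{0,1,2} = 3
g(10) = mex{1,2} = 0
g(11) = mex{1,2} = 0
So g(11) = 0.
The value of a disjunctive sum is the nim-sum of the parts.
Combined value = 3 XOR 0 = 3.

3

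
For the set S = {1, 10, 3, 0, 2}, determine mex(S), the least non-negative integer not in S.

The values 0, 1, 2, 3 are all present; 4 is the first non-negative integer missing from the set.

4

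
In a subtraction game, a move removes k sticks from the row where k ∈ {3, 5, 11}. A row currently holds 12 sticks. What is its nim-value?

Compute g(0), g(1), … for moves {3, 5, 11}:
k:     0  1  2  3  4  5  6  7  8  9 10 11 12
g(k):  0  0  0  1  1  1  2  2  0  0  0  1  1
So g(12) = 1.

1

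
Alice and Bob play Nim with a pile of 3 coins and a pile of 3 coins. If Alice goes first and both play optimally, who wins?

Bob wins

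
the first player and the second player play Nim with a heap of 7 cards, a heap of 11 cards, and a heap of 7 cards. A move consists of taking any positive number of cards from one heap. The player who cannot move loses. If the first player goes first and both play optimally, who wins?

In binary:
  0111  (7)
  1011  (11)
  0111  (7)
  ----
  1011  (11)
The nim-sum is 11 ≠ 0, so this is an N-position: the player to move can win; the first player has a winning move.

the first player wins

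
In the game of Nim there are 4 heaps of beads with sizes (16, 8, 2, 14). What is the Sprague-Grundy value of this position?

20

Compute the nim-sum pairwise:
16 XOR 8 = 24
24 XOR 2 = 26
26 XOR 14 = 20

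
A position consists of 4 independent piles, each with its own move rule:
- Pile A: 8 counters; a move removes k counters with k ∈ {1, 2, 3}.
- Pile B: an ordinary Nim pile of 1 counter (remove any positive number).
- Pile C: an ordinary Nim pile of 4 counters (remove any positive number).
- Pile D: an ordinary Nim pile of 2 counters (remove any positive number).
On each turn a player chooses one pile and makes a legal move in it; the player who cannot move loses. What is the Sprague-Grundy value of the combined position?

7

Grundy values for pile A (subtraction set {1, 2, 3}):
g(0) = mex{} = 0
g(1) = mex{0} = 1
g(2) = mex{0,1} = 2
g(3) = mex{0,1,2} = 3
g(4) = mex{1,2,3} = 0
g(5) = mex{0,2,3} = 1
g(6) = mex{0,1,3} = 2
g(7) = mex{0,1,2} = 3
g(8) = mex{1,2,3} = 0
So g(8) = 0.
Pile B is a plain Nim pile of size 1, so its Grundy value is 1.
Pile C is a plain Nim pile of size 4, so its Grundy value is 4.
Pile D is a plain Nim pile of size 2, so its Grundy value is 2.
By the Sprague-Grundy theorem, the Grundy value of a sum of independent games is the XOR of the component values.
Combined value = 0 ⊕ 1 ⊕ 4 ⊕ 2 = 7.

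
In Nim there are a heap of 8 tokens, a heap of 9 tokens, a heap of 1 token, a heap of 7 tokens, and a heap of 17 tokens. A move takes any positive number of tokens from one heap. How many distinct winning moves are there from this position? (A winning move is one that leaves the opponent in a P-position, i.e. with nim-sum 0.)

1

Nim-sum: 8 XOR 9 XOR 1 XOR 7 XOR 17 = 22.
The overall nim-sum is X = 22. A heap of size p has a winning move iff p XOR X < p (reduce it to p XOR X).
  8: 8 XOR 22 = 30 ≥ 8 — no move.
  9: 9 XOR 22 = 31 ≥ 9 — no move.
  1: 1 XOR 22 = 23 ≥ 1 — no move.
  7: 7 XOR 22 = 17 ≥ 7 — no move.
  17: 17 XOR 22 = 7 < 17 — winning move (to 7).
That gives 1 winning move.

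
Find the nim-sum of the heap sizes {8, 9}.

1

Compute the nim-sum pairwise:
8 ⊕ 9 = 1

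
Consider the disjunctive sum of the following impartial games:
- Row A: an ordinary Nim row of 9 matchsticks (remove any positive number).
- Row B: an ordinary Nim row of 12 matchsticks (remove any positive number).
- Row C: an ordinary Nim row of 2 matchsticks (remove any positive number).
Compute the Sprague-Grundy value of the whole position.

Row A is a plain Nim row of size 9, so its Grundy value is 9.
Row B is a plain Nim row of size 12, so its Grundy value is 12.
Row C is a plain Nim row of size 2, so its Grundy value is 2.
By the Sprague-Grundy theorem, the Grundy value of a sum of independent games is the XOR of the component values.
Combined value = 9 XOR 12 XOR 2 = 7.

7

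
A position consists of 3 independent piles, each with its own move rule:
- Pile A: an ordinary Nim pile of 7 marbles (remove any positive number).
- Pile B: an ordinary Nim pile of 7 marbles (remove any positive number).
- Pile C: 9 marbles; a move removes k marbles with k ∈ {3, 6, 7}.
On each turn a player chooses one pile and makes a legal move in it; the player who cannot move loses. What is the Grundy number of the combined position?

3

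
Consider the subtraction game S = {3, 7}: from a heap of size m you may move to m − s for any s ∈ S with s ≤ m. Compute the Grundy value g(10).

0

Build the Grundy sequence with g(k) = mex{g(k−s) : s ∈ {3, 7}, s ≤ k}:
k:     0  1  2  3  4  5  6  7  8  9 10
g(k):  0  0  0  1  1  1  0  2  2  1  0
So g(10) = 0.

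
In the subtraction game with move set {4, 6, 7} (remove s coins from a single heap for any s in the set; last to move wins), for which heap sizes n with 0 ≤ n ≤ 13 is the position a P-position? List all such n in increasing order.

Compute g(0), g(1), … for moves {4, 6, 7}:
g(0) = mex{} = 0
g(1) = mex{} = 0
g(2) = mex{} = 0
g(3) = mex{} = 0
g(4) = mex{0} = 1
g(5) = mex{0} = 1
g(6) = mex{0} = 1
g(7) = mex{0} = 1
g(8) = mex{0,1} = 2
g(9) = mex{0,1} = 2
g(10) = mex{0,1} = 2
g(11) = mex{1} = 0
g(12) = mex{1,2} = 0
g(13) = mex{1,2} = 0
The P-positions (g = 0) in 0..13 are 0, 1, 2, 3, 11, 12, 13.

0, 1, 2, 3, 11, 12, 13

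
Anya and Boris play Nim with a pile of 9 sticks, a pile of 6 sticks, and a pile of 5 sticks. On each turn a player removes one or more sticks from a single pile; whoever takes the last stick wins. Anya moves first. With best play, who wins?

In binary:
  1001  (9)
  0110  (6)
  0101  (5)
  ----
  1010  (10)
The nim-sum is 10 ≠ 0, so this is an N-position: the player to move can win; Anya has a winning move.

Anya wins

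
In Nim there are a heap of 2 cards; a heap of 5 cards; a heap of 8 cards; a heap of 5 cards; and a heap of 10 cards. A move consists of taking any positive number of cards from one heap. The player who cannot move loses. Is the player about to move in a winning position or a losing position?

Losing position

Compute the nim-sum pairwise:
2 ^ 5 = 7
7 ^ 8 = 15
15 ^ 5 = 10
10 ^ 10 = 0
The nim-sum is 0, so this is a P-position: the player to move is in a losing position under optimal play.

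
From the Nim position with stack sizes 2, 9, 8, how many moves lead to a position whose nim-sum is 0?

1

In binary:
  0010  (2)
  1001  (9)
  1000  (8)
  ----
  0011  (3)
The overall nim-sum is X = 3. A stack of size p has a winning move iff p XOR X < p (reduce it to p XOR X).
  2: 2 XOR 3 = 1 < 2 — winning move (to 1).
  9: 9 XOR 3 = 10 ≥ 9 — no move.
  8: 8 XOR 3 = 11 ≥ 8 — no move.
That gives 1 winning move.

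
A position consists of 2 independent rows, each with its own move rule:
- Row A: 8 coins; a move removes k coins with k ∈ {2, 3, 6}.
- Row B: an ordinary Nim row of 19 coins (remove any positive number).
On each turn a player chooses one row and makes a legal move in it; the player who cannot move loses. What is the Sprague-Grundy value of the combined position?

17

For row A, compute g(0), g(1), … with moves {2, 3, 6}:
g(0) = mex{} = 0
g(1) = mex{} = 0
g(2) = mex{0} = 1
g(3) = mex{0} = 1
g(4) = mex{0,1} = 2
g(5) = mex{1} = 0
g(6) = mex{0,1,2} = 3
g(7) = mex{0,2} = 1
g(8) = mex{0,1,3} = 2
So g(8) = 2.
Row B is a plain Nim row of size 19, so its Grundy value is 19.
The value of a disjunctive sum is the nim-sum of the parts.
Combined value = 2 ⊕ 19 = 17.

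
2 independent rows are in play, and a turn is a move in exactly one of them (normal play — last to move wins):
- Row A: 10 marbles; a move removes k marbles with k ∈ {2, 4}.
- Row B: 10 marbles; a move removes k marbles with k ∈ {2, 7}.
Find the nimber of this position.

2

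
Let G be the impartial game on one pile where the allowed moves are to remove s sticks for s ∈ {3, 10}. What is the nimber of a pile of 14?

0

Compute g(0), g(1), … for moves {3, 10}:
k:     0  1  2  3  4  5  6  7  8  9 10 11 12 13 14
g(k):  0  0  0  1  1  1  0  0  0  1  1  1  2  0  0
So g(14) = 0.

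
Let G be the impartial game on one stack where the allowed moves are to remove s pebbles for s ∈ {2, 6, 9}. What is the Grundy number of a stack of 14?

1

Compute g(0), g(1), … for moves {2, 6, 9}:
g(0) = mex{} = 0
g(1) = mex{} = 0
g(2) = mex{0} = 1
g(3) = mex{0} = 1
g(4) = mex{1} = 0
g(5) = mex{1} = 0
g(6) = mex{0} = 1
g(7) = mex{0} = 1
g(8) = mex{1} = 0
g(9) = mex{0,1} = 2
g(10) = mex{0} = 1
g(11) = mex{0,1,2} = 3
g(12) = mex{1} = 0
g(13) = mex{0,1,3} = 2
g(14) = mex{0} = 1
So g(14) = 1.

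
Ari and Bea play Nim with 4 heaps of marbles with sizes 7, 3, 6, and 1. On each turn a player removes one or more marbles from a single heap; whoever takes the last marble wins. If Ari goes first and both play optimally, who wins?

Ari wins

Compute the nim-sum pairwise:
7 ⊕ 3 = 4
4 ⊕ 6 = 2
2 ⊕ 1 = 3
The nim-sum is 3 ≠ 0, so this is an N-position: the player to move can win; Ari has a winning move.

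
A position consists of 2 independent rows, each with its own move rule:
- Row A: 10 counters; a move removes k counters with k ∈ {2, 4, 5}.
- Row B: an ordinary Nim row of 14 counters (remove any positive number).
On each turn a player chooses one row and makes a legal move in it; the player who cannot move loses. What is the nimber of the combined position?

15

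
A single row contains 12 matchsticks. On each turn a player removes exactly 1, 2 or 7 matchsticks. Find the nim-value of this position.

0

Build the Grundy sequence with g(k) = mex{g(k−s) : s ∈ {1, 2, 7}, s ≤ k}:
g(0) = mex{} = 0
g(1) = mex{0} = 1
g(2) = mex{0,1} = 2
g(3) = mex{1,2} = 0
g(4) = mex{0,2} = 1
g(5) = mex{0,1} = 2
g(6) = mex{1,2} = 0
g(7) = mex{0,2} = 1
g(8) = mex{0,1} = 2
g(9) = mex{1,2} = 0
g(10) = mex{0,2} = 1
g(11) = mex{0,1} = 2
g(12) = mex{1,2} = 0
So g(12) = 0.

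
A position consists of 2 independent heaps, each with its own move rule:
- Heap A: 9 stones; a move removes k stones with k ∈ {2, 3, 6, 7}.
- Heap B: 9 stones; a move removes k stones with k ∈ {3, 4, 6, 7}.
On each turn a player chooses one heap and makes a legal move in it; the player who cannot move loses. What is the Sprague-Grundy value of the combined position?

Build the Grundy sequence for heap A with g(k) = mex{g(k−s) : s ∈ {2, 3, 6, 7}, s ≤ k}:
k:     0  1  2  3  4  5  6  7  8  9
g(k):  0  0  1  1  2  0  3  1  2  0
So g(9) = 0.
Build the Grundy sequence for heap B with g(k) = mex{g(k−s) : s ∈ {3, 4, 6, 7}, s ≤ k}:
g(0) = mex{} = 0
g(1) = mex{} = 0
g(2) = mex{} = 0
g(3) = mex{0} = 1
g(4) = mex{0} = 1
g(5) = mex{0} = 1
g(6) = mex{0,1} = 2
g(7) = mex{0,1} = 2
g(8) = mex{0,1} = 2
g(9) = mex{0,1,2} = 3
So g(9) = 3.
The value of a disjunctive sum is the nim-sum of the parts.
Combined value = 0 XOR 3 = 3.

3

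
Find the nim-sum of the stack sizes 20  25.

13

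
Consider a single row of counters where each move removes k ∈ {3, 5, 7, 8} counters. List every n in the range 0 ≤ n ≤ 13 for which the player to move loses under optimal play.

0, 1, 2, 11, 12, 13

Compute g(0), g(1), … for moves {3, 5, 7, 8}:
g(0) = mex{} = 0
g(1) = mex{} = 0
g(2) = mex{} = 0
g(3) = mex{0} = 1
g(4) = mex{0} = 1
g(5) = mex{0} = 1
g(6) = mex{0,1} = 2
g(7) = mex{0,1} = 2
g(8) = mex{0,1} = 2
g(9) = mex{0,1,2} = 3
g(10) = mex{0,1,2} = 3
g(11) = mex{1,2} = 0
g(12) = mex{1,2,3} = 0
g(13) = mex{1,2,3} = 0
The P-positions (g = 0) in 0..13 are 0, 1, 2, 11, 12, 13.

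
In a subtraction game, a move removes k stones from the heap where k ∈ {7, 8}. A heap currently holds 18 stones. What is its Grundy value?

Grundy values for subtraction set {7, 8}:
k:     0  1  2  3  4  5  6  7  8  9 10 11 12 13 14 15 16 17 18
g(k):  0  0  0  0  0  0  0  1  1  1  1  1  1  1  2  0  0  0  0
So g(18) = 0.

0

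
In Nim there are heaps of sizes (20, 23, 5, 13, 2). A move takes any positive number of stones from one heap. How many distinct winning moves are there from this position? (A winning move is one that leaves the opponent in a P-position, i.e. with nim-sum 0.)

1

Nim-sum: 20 ⊕ 23 ⊕ 5 ⊕ 13 ⊕ 2 = 9.
The overall nim-sum is X = 9. A heap of size p has a winning move iff p XOR X < p (reduce it to p XOR X).
  20: 20 XOR 9 = 29 ≥ 20 — no move.
  23: 23 XOR 9 = 30 ≥ 23 — no move.
  5: 5 XOR 9 = 12 ≥ 5 — no move.
  13: 13 XOR 9 = 4 < 13 — winning move (to 4).
  2: 2 XOR 9 = 11 ≥ 2 — no move.
That gives 1 winning move.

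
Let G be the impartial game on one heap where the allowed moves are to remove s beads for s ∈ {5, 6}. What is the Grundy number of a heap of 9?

1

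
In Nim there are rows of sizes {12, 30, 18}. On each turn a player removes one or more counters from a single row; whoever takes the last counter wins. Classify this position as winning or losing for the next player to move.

Nim-sum: 12 ^ 30 ^ 18 = 0.
The nim-sum is 0, so this is a P-position: the player to move is in a losing position under optimal play.

Losing position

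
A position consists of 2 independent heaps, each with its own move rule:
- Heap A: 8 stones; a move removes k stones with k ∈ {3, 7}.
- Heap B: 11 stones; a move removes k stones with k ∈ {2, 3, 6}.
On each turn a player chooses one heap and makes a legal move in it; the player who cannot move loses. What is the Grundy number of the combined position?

3

Build the Grundy sequence for heap A with g(k) = mex{g(k−s) : s ∈ {3, 7}, s ≤ k}:
k:     0  1  2  3  4  5  6  7  8
g(k):  0  0  0  1  1  1  0  2  2
So g(8) = 2.
Build the Grundy sequence for heap B with g(k) = mex{g(k−s) : s ∈ {2, 3, 6}, s ≤ k}:
k:     0  1  2  3  4  5  6  7  8  9 10 11
g(k):  0  0  1  1  2  0  3  1  2  0  0  1
So g(11) = 1.
The value of a disjunctive sum is the nim-sum of the parts.
Combined value = 2 XOR 1 = 3.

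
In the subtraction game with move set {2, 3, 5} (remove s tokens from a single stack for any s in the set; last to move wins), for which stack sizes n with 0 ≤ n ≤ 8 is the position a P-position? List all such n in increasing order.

0, 1, 7, 8

Compute g(0), g(1), … for moves {2, 3, 5}:
g(0) = mex{} = 0
g(1) = mex{} = 0
g(2) = mex{0} = 1
g(3) = mex{0} = 1
g(4) = mex{0,1} = 2
g(5) = mex{0,1} = 2
g(6) = mex{0,1,2} = 3
g(7) = mex{1,2} = 0
g(8) = mex{1,2,3} = 0
The P-positions (g = 0) in 0..8 are 0, 1, 7, 8.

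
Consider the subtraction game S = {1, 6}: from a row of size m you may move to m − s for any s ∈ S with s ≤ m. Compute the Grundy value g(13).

2

Build the Grundy sequence with g(k) = mex{g(k−s) : s ∈ {1, 6}, s ≤ k}:
k:     0  1  2  3  4  5  6  7  8  9 10 11 12 13
g(k):  0  1  0  1  0  1  2  0  1  0  1  0  1  2
So g(13) = 2.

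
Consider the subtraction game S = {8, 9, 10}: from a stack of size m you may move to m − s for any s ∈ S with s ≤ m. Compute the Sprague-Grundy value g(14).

1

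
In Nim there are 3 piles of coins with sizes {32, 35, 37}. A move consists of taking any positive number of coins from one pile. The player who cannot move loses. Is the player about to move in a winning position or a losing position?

Winning position

Nim-sum: 32 XOR 35 XOR 37 = 38.
The nim-sum is 38 ≠ 0, so this is an N-position: the player to move can win.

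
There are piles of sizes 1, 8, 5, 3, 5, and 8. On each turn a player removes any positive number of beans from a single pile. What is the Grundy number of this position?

2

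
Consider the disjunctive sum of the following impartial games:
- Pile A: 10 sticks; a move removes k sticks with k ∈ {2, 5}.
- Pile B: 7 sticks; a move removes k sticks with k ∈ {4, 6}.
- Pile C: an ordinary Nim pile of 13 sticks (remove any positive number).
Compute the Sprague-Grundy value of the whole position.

13

Build the Grundy sequence for pile A with g(k) = mex{g(k−s) : s ∈ {2, 5}, s ≤ k}:
k:     0  1  2  3  4  5  6  7  8  9 10
g(k):  0  0  1  1  0  2  1  0  0  1  1
So g(10) = 1.
Build the Grundy sequence for pile B with g(k) = mex{g(k−s) : s ∈ {4, 6}, s ≤ k}:
k:     0  1  2  3  4  5  6  7
g(k):  0  0  0  0  1  1  1  1
So g(7) = 1.
Pile C is a plain Nim pile of size 13, so its Grundy value is 13.
The value of a disjunctive sum is the nim-sum of the parts.
Combined value = 1 ⊕ 1 ⊕ 13 = 13.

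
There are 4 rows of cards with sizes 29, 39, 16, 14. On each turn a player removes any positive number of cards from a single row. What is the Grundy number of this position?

36

In binary:
  011101  (29)
  100111  (39)
  010000  (16)
  001110  (14)
  ------
  100100  (36)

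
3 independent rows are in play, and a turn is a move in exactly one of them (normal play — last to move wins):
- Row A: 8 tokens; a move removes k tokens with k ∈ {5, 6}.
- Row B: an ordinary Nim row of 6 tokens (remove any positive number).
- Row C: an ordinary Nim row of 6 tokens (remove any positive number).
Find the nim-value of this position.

For row A, compute g(0), g(1), … with moves {5, 6}:
g(0) = mex{} = 0
g(1) = mex{} = 0
g(2) = mex{} = 0
g(3) = mex{} = 0
g(4) = mex{} = 0
g(5) = mex{0} = 1
g(6) = mex{0} = 1
g(7) = mex{0} = 1
g(8) = mex{0} = 1
So g(8) = 1.
Row B is a plain Nim row of size 6, so its Grundy value is 6.
Row C is a plain Nim row of size 6, so its Grundy value is 6.
The value of a disjunctive sum is the nim-sum of the parts.
Combined value = 1 ⊕ 6 ⊕ 6 = 1.

1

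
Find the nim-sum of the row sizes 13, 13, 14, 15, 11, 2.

8

Bitwise XOR of the heap sizes:
  1101  (13)
  1101  (13)
  1110  (14)
  1111  (15)
  1011  (11)
  0010  (2)
  ----
  1000  (8)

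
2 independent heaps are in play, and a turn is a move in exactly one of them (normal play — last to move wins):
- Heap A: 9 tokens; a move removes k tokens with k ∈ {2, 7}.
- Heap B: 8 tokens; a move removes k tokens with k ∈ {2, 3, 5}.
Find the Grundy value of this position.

0

For heap A, compute g(0), g(1), … with moves {2, 7}:
k:     0  1  2  3  4  5  6  7  8  9
g(k):  0  0  1  1  0  0  1  1  2  0
So g(9) = 0.
Grundy values for heap B (subtraction set {2, 3, 5}):
g(0) = mex{} = 0
g(1) = mex{} = 0
g(2) = mex{0} = 1
g(3) = mex{0} = 1
g(4) = mex{0,1} = 2
g(5) = mex{0,1} = 2
g(6) = mex{0,1,2} = 3
g(7) = mex{1,2} = 0
g(8) = mex{1,2,3} = 0
So g(8) = 0.
By the Sprague-Grundy theorem, the Grundy value of a sum of independent games is the XOR of the component values.
Combined value = 0 ⊕ 0 = 0.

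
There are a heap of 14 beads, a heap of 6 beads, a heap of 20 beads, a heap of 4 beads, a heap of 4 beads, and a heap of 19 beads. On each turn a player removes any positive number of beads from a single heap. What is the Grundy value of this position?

15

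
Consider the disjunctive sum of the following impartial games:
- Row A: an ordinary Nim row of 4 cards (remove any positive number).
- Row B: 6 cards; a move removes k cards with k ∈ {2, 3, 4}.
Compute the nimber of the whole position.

4

Row A is a plain Nim row of size 4, so its Grundy value is 4.
For row B, compute g(0), g(1), … with moves {2, 3, 4}:
k:     0  1  2  3  4  5  6
g(k):  0  0  1  1  2  2  0
So g(6) = 0.
By the Sprague-Grundy theorem, the Grundy value of a sum of independent games is the XOR of the component values.
Combined value = 4 XOR 0 = 4.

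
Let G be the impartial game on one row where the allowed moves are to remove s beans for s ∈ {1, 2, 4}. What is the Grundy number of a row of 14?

2

Compute g(0), g(1), … for moves {1, 2, 4}:
g(0) = mex{} = 0
g(1) = mex{0} = 1
g(2) = mex{0,1} = 2
g(3) = mex{1,2} = 0
g(4) = mex{0,2} = 1
g(5) = mex{0,1} = 2
g(6) = mex{1,2} = 0
g(7) = mex{0,2} = 1
g(8) = mex{0,1} = 2
g(9) = mex{1,2} = 0
g(10) = mex{0,2} = 1
g(11) = mex{0,1} = 2
g(12) = mex{1,2} = 0
g(13) = mex{0,2} = 1
g(14) = mex{0,1} = 2
So g(14) = 2.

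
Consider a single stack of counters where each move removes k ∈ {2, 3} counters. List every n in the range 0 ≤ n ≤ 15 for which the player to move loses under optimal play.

0, 1, 5, 6, 10, 11, 15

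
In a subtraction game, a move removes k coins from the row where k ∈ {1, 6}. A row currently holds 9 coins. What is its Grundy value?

0

Grundy values for subtraction set {1, 6}:
k:     0  1  2  3  4  5  6  7  8  9
g(k):  0  1  0  1  0  1  2  0  1  0
So g(9) = 0.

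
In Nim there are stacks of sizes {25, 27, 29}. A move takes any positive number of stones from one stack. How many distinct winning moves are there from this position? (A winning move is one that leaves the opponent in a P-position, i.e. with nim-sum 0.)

3

Nim-sum: 25 ^ 27 ^ 29 = 31.
The overall nim-sum is X = 31. A stack of size p has a winning move iff p XOR X < p (reduce it to p XOR X).
  25: 25 XOR 31 = 6 < 25 — winning move (to 6).
  27: 27 XOR 31 = 4 < 27 — winning move (to 4).
  29: 29 XOR 31 = 2 < 29 — winning move (to 2).
That gives 3 winning moves.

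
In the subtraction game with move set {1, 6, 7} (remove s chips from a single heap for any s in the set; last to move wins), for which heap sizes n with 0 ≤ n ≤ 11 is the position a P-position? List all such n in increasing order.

Compute g(0), g(1), … for moves {1, 6, 7}:
k:     0  1  2  3  4  5  6  7  8  9 10 11
g(k):  0  1  0  1  0  1  2  3  2  3  2  3
The P-positions (g = 0) in 0..11 are 0, 2, 4.

0, 2, 4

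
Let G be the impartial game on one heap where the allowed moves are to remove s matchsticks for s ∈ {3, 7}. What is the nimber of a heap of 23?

Compute g(0), g(1), … for moves {3, 7}:
k:     0  1  2  3  4  5  6  7  8  9 10 11 12 13 14 15 16 17 18 19 20 21 22 23
g(k):  0  0  0  1  1  1  0  2  2  1  0  0  0  1  1  1  0  2  2  1  0  0  0  1
So g(23) = 1.

1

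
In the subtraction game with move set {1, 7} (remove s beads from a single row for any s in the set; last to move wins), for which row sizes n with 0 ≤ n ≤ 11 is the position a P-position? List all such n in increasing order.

0, 2, 4, 6, 8, 10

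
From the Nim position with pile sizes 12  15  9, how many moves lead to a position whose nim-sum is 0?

Nim-sum: 12 ⊕ 15 ⊕ 9 = 10.
The overall nim-sum is X = 10. A pile of size p has a winning move iff p XOR X < p (reduce it to p XOR X).
  12: 12 XOR 10 = 6 < 12 — winning move (to 6).
  15: 15 XOR 10 = 5 < 15 — winning move (to 5).
  9: 9 XOR 10 = 3 < 9 — winning move (to 3).
That gives 3 winning moves.

3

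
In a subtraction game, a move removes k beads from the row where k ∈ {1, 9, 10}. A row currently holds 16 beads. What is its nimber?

Compute g(0), g(1), … for moves {1, 9, 10}:
k:     0  1  2  3  4  5  6  7  8  9 10 11 12 13 14 15 16
g(k):  0  1  0  1  0  1  0  1  0  1  2  3  2  3  2  3  2
So g(16) = 2.

2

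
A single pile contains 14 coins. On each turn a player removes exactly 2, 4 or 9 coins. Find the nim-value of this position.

Grundy values for subtraction set {2, 4, 9}:
g(0) = mex{} = 0
g(1) = mex{} = 0
g(2) = mex{0} = 1
g(3) = mex{0} = 1
g(4) = mex{0,1} = 2
g(5) = mex{0,1} = 2
g(6) = mex{1,2} = 0
g(7) = mex{1,2} = 0
g(8) = mex{0,2} = 1
g(9) = mex{0,2} = 1
g(10) = mex{0,1} = 2
g(11) = mex{0,1} = 2
g(12) = mex{1,2} = 0
g(13) = mex{1,2} = 0
g(14) = mex{0,2} = 1
So g(14) = 1.

1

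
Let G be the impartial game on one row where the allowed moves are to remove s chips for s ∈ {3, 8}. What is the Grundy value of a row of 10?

1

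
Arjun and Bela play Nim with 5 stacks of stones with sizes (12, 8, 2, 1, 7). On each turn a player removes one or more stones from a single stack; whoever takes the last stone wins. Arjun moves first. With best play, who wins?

Bela wins

Nim-sum: 12 ^ 8 ^ 2 ^ 1 ^ 7 = 0.
The nim-sum is 0, so this is a P-position: the player to move is in a losing position under optimal play; Arjun is about to move from it and so loses — Bela wins.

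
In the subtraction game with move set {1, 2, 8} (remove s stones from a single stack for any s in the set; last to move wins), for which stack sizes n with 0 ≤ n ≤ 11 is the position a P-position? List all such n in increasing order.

0, 3, 6, 9

Build the Grundy sequence with g(k) = mex{g(k−s) : s ∈ {1, 2, 8}, s ≤ k}:
k:     0  1  2  3  4  5  6  7  8  9 10 11
g(k):  0  1  2  0  1  2  0  1  2  0  1  2
The P-positions (g = 0) in 0..11 are 0, 3, 6, 9.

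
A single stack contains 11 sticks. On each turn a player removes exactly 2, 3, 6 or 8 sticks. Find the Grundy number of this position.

3

Grundy values for subtraction set {2, 3, 6, 8}:
k:     0  1  2  3  4  5  6  7  8  9 10 11
g(k):  0  0  1  1  2  0  3  1  2  2  0  3
So g(11) = 3.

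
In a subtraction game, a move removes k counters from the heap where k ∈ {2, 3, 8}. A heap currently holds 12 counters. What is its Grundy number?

1

Grundy values for subtraction set {2, 3, 8}:
k:     0  1  2  3  4  5  6  7  8  9 10 11 12
g(k):  0  0  1  1  2  0  0  1  1  2  0  0  1
So g(12) = 1.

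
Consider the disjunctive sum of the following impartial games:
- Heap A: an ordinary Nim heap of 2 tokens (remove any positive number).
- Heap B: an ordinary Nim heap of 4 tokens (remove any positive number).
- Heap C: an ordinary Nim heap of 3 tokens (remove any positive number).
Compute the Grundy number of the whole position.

5

Heap A is a plain Nim heap of size 2, so its Grundy value is 2.
Heap B is a plain Nim heap of size 4, so its Grundy value is 4.
Heap C is a plain Nim heap of size 3, so its Grundy value is 3.
The value of a disjunctive sum is the nim-sum of the parts.
Combined value = 2 XOR 4 XOR 3 = 5.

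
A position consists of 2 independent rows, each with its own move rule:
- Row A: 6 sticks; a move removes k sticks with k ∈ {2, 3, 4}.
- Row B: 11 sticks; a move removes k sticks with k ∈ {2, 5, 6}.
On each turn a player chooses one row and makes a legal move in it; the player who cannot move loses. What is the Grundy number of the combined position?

0

Build the Grundy sequence for row A with g(k) = mex{g(k−s) : s ∈ {2, 3, 4}, s ≤ k}:
g(0) = mex{} = 0
g(1) = mex{} = 0
g(2) = mex{0} = 1
g(3) = mex{0} = 1
g(4) = mex{0,1} = 2
g(5) = mex{0,1} = 2
g(6) = mex{1,2} = 0
So g(6) = 0.
Grundy values for row B (subtraction set {2, 5, 6}):
g(0) = mex{} = 0
g(1) = mex{} = 0
g(2) = mex{0} = 1
g(3) = mex{0} = 1
g(4) = mex{1} = 0
g(5) = mex{0,1} = 2
g(6) = mex{0} = 1
g(7) = mex{0,1,2} = 3
g(8) = mex{1} = 0
g(9) = mex{0,1,3} = 2
g(10) = mex{0,2} = 1
g(11) = mex{1,2} = 0
So g(11) = 0.
By the Sprague-Grundy theorem, the Grundy value of a sum of independent games is the XOR of the component values.
Combined value = 0 XOR 0 = 0.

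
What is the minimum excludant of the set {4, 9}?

0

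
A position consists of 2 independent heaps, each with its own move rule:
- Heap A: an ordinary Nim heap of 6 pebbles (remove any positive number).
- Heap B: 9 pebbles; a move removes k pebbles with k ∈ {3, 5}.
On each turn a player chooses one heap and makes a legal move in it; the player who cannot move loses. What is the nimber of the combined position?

6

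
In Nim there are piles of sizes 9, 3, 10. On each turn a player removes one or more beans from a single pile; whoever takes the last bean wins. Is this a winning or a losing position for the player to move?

Nim-sum: 9 XOR 3 XOR 10 = 0.
The nim-sum is 0, so this is a P-position: the player to move is in a losing position under optimal play.

Losing position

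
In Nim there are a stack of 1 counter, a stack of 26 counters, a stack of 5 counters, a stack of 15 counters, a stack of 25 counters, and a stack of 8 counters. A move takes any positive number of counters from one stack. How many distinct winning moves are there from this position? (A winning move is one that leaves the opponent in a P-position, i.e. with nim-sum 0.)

Bitwise XOR of the heap sizes:
  00001  (1)
  11010  (26)
  00101  (5)
  01111  (15)
  11001  (25)
  01000  (8)
  -----
  00000  (0)
The nim-sum is already 0, so every move leaves a nonzero nim-sum — there are no winning moves.

0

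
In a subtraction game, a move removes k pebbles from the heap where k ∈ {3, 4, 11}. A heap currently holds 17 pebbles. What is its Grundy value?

1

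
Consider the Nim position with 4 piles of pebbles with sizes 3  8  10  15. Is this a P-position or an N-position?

N-position

Compute the nim-sum pairwise:
3 ⊕ 8 = 11
11 ⊕ 10 = 1
1 ⊕ 15 = 14
The nim-sum is 14 ≠ 0, so this is an N-position: the player to move can win.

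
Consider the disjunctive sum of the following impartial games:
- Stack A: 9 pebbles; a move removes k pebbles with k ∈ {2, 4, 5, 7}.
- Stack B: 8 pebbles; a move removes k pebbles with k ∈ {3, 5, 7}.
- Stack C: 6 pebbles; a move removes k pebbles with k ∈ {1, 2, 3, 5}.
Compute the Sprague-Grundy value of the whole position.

0

Grundy values for stack A (subtraction set {2, 4, 5, 7}):
k:     0  1  2  3  4  5  6  7  8  9
g(k):  0  0  1  1  2  2  3  3  4  0
So g(9) = 0.
Build the Grundy sequence for stack B with g(k) = mex{g(k−s) : s ∈ {3, 5, 7}, s ≤ k}:
k:     0  1  2  3  4  5  6  7  8
g(k):  0  0  0  1  1  1  2  2  2
So g(8) = 2.
For stack C, compute g(0), g(1), … with moves {1, 2, 3, 5}:
k:     0  1  2  3  4  5  6
g(k):  0  1  2  3  0  1  2
So g(6) = 2.
The value of a disjunctive sum is the nim-sum of the parts.
Combined value = 0 XOR 2 XOR 2 = 0.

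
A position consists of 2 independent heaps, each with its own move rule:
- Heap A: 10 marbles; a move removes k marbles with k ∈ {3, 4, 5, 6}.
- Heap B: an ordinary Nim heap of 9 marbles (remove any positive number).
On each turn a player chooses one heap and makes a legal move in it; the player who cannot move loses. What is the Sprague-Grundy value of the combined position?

9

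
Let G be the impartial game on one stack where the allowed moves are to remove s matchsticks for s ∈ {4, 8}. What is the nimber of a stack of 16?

1

Build the Grundy sequence with g(k) = mex{g(k−s) : s ∈ {4, 8}, s ≤ k}:
k:     0  1  2  3  4  5  6  7  8  9 10 11 12 13 14 15 16
g(k):  0  0  0  0  1  1  1  1  2  2  2  2  0  0  0  0  1
So g(16) = 1.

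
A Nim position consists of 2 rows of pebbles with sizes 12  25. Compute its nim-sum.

Compute the nim-sum pairwise:
12 ⊕ 25 = 21

21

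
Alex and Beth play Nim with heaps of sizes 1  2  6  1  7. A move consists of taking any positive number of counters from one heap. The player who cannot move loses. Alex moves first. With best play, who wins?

Compute the nim-sum pairwise:
1 ⊕ 2 = 3
3 ⊕ 6 = 5
5 ⊕ 1 = 4
4 ⊕ 7 = 3
The nim-sum is 3 ≠ 0, so this is an N-position: the player to move can win; Alex has a winning move.

Alex wins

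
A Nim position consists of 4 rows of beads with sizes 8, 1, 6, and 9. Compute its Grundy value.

6

In binary:
  1000  (8)
  0001  (1)
  0110  (6)
  1001  (9)
  ----
  0110  (6)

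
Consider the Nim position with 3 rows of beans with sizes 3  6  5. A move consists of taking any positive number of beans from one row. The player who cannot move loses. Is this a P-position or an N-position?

Compute the nim-sum pairwise:
3 ⊕ 6 = 5
5 ⊕ 5 = 0
The nim-sum is 0, so this is a P-position: the player to move is in a losing position under optimal play.

P-position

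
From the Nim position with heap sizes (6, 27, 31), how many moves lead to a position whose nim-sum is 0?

3

Write each in binary and XOR column by column:
  00110  (6)
  11011  (27)
  11111  (31)
  -----
  00010  (2)
The overall nim-sum is X = 2. A heap of size p has a winning move iff p XOR X < p (reduce it to p XOR X).
  6: 6 XOR 2 = 4 < 6 — winning move (to 4).
  27: 27 XOR 2 = 25 < 27 — winning move (to 25).
  31: 31 XOR 2 = 29 < 31 — winning move (to 29).
That gives 3 winning moves.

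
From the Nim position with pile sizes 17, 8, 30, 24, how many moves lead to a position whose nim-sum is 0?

3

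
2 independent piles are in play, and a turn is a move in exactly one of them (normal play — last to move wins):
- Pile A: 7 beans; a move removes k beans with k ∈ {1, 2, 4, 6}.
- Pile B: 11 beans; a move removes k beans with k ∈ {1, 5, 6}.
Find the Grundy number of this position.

4

Grundy values for pile A (subtraction set {1, 2, 4, 6}):
g(0) = mex{} = 0
g(1) = mex{0} = 1
g(2) = mex{0,1} = 2
g(3) = mex{1,2} = 0
g(4) = mex{0,2} = 1
g(5) = mex{0,1} = 2
g(6) = mex{0,1,2} = 3
g(7) = mex{0,1,2,3} = 4
So g(7) = 4.
For pile B, compute g(0), g(1), … with moves {1, 5, 6}:
g(0) = mex{} = 0
g(1) = mex{0} = 1
g(2) = mex{1} = 0
g(3) = mex{0} = 1
g(4) = mex{1} = 0
g(5) = mex{0} = 1
g(6) = mex{0,1} = 2
g(7) = mex{0,1,2} = 3
g(8) = mex{0,1,3} = 2
g(9) = mex{0,1,2} = 3
g(10) = mex{0,1,3} = 2
g(11) = mex{1,2} = 0
So g(11) = 0.
The value of a disjunctive sum is the nim-sum of the parts.
Combined value = 4 ⊕ 0 = 4.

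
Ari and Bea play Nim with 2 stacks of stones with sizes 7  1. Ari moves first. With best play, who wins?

Ari wins

In binary:
  111  (7)
  001  (1)
  ---
  110  (6)
The nim-sum is 6 ≠ 0, so this is an N-position: the player to move can win; Ari has a winning move.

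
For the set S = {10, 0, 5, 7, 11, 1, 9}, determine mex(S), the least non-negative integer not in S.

The values 0, 1 are all present; 2 is the first non-negative integer missing from the set.

2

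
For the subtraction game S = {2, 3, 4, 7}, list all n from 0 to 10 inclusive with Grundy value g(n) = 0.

Build the Grundy sequence with g(k) = mex{g(k−s) : s ∈ {2, 3, 4, 7}, s ≤ k}:
k:     0  1  2  3  4  5  6  7  8  9 10
g(k):  0  0  1  1  2  2  0  3  1  4  2
The P-positions (g = 0) in 0..10 are 0, 1, 6.

0, 1, 6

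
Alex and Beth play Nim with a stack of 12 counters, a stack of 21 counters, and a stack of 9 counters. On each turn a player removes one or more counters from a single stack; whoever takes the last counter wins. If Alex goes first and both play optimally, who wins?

Alex wins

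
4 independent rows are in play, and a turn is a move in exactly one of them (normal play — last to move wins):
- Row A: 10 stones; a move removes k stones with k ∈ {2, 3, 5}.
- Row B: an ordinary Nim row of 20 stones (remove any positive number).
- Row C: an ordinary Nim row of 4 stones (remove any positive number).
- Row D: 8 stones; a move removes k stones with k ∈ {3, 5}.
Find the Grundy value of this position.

For row A, compute g(0), g(1), … with moves {2, 3, 5}:
g(0) = mex{} = 0
g(1) = mex{} = 0
g(2) = mex{0} = 1
g(3) = mex{0} = 1
g(4) = mex{0,1} = 2
g(5) = mex{0,1} = 2
g(6) = mex{0,1,2} = 3
g(7) = mex{1,2} = 0
g(8) = mex{1,2,3} = 0
g(9) = mex{0,2,3} = 1
g(10) = mex{0,2} = 1
So g(10) = 1.
Row B is a plain Nim row of size 20, so its Grundy value is 20.
Row C is a plain Nim row of size 4, so its Grundy value is 4.
Grundy values for row D (subtraction set {3, 5}):
k:     0  1  2  3  4  5  6  7  8
g(k):  0  0  0  1  1  1  2  2  0
So g(8) = 0.
The value of a disjunctive sum is the nim-sum of the parts.
Combined value = 1 XOR 20 XOR 4 XOR 0 = 17.

17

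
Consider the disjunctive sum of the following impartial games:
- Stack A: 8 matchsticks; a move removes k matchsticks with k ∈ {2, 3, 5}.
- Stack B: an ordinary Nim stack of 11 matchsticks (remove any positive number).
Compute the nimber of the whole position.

For stack A, compute g(0), g(1), … with moves {2, 3, 5}:
k:     0  1  2  3  4  5  6  7  8
g(k):  0  0  1  1  2  2  3  0  0
So g(8) = 0.
Stack B is a plain Nim stack of size 11, so its Grundy value is 11.
By the Sprague-Grundy theorem, the Grundy value of a sum of independent games is the XOR of the component values.
Combined value = 0 XOR 11 = 11.

11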